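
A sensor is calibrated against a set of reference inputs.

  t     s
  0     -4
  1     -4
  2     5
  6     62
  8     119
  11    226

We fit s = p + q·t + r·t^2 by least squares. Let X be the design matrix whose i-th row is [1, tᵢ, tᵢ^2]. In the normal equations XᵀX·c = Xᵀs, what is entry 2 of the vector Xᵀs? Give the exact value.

3816

Entry 2 ↔ basis t, so (Xᵀs)_{2} = Σᵢ (t)·sᵢ = (0)·(-4) + (1)·(-4) + (2)·(5) + (6)·(62) + (8)·(119) + (11)·(226) = 3816.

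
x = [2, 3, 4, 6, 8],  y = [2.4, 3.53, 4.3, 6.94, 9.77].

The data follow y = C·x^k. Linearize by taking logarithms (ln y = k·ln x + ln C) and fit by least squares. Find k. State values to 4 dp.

k = 1.0053

Linearized form: ln y = k·ln x + ln C. From the 5 transformed points,
AᵀA = [[11.1437, 7.0493]; [7.0493, 5]], rhs = [12.2255, 7.8120]ᵀ  (here Σln x = 7.0493, Σ(ln x)² = 11.1437, Σln y = 7.8120, Σln x·ln y = 12.2255).
Solving (det = 6.0265): k = 1.00532, ln C = 0.14505.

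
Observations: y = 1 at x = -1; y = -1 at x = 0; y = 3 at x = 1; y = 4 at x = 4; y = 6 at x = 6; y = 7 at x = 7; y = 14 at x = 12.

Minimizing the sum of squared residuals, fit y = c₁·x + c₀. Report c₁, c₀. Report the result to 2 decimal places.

The normal system AᵀA·[c₁, c₀]ᵀ = Aᵀy is [[247, 29]; [29, 7]]·[c₁, c₀]ᵀ = [271, 34]ᵀ.
Δ = 247·7 − 29² = 888.
c₁ = (271·7 − 29·34)/888 = 911/888; c₀ = (247·34 − 29·271)/888 = 539/888.

c₁ = 1.03, c₀ = 0.61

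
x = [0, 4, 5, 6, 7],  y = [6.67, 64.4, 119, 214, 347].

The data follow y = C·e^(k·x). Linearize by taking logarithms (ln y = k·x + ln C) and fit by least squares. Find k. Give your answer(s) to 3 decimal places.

k = 0.570

Let Y = ln y. Fitting Y = k·x + ln C by least squares:
AᵀA = [[126.0000, 22.0000]; [22.0000, 5]], rhs = [113.6972, 22.0572]ᵀ  (here Σx = 22.0000, Σ(x)² = 126.0000, Σln y = 22.0572, Σx·ln y = 113.6972).
Solving (det = 146.0000): k = 0.57006, ln C = 1.90317.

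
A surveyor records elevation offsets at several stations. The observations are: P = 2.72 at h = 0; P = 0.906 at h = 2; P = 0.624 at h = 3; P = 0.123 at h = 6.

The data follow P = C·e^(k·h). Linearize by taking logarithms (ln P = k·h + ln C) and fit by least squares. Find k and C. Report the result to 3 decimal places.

Linearized form: ln P = k·h + ln C. From the 4 transformed points,
AᵀA = [[49.0000, 11.0000]; [11.0000, 4]], rhs = [-14.1857, -1.6653]ᵀ  (here Σh = 11.0000, Σ(h)² = 49.0000, Σln P = -1.6653, Σh·ln P = -14.1857).
Solving (det = 75.0000): k = -0.51233, ln C = 0.99260, so C = exp(0.99260) = 2.69823.

k = -0.512, C = 2.698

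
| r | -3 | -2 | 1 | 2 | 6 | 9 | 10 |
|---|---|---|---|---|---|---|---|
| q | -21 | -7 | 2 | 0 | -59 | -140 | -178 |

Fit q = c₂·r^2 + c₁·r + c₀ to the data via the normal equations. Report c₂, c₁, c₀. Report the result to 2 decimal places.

c₂ = -1.98, c₁ = 1.76, c₀ = 3.14

From the data, Σr^2·r^2 = 17971, Σr^2·r = 1919, Σr^2 = 235, Σr·r = 235, Σr = 23, Σ1 = 7.
Moment sums: Σr^2·q = -31479, Σr·q = -3315, Σq = -403.
Inverting the 3×3 Gram matrix, [c₂, c₁, c₀]ᵀ = [-7030/3549, 18758/10647, 4775/1521]ᵀ.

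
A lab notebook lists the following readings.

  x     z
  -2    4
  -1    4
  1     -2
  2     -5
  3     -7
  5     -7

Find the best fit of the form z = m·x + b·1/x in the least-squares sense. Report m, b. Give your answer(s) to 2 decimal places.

m = -1.57, b = -1.81

Sums needed: Σx·x = 44, Σx·1/x = 6, Σ1/x·1/x = 1193/450.
Moment sums: Σx·z = -80, Σ1/x·z = -427/30.
So MᵀM·[m, b]ᵀ = Mᵀz: [[44, 6]; [6, 1193/450]]·[m, b]ᵀ = [-80, -427/30]ᵀ.
Eliminating b: (1193/450)·(row 1) − 6·(row 2) gives (18146/225)·m = (1193/450)·(-80) − 6·(-427/30) = -5701/45, so m = -28505/18146.
Then b = ((-427/30) − 6·(-28505/18146))/(1193/450) = -16455/9073.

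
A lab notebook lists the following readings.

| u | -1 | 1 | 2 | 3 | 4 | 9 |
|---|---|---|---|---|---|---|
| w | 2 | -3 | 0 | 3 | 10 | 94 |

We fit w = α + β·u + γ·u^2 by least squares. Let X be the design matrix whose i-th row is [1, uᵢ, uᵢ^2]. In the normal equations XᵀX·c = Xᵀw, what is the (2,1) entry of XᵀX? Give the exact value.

Row 2 ↔ basis u, column 1 ↔ basis 1, so (XᵀX)_{2,1} = Σᵢ u = (-1)·(1) + (1)·(1) + (2)·(1) + (3)·(1) + (4)·(1) + (9)·(1) = 18.

18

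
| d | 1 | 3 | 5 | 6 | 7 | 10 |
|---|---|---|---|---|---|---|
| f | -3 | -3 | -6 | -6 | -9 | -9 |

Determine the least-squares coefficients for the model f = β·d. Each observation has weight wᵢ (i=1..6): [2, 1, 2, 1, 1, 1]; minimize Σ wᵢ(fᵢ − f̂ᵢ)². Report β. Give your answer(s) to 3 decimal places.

Setting ∂/∂β … = 0 gives: 246·β = -264.
β = (-264)/246 = -1.07317.

β = -1.073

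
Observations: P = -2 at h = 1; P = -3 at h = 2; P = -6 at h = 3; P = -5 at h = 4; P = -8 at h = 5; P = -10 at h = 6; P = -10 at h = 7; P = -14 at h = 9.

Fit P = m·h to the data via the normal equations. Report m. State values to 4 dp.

m = -1.5475

From the data, Σh·h = 221.
And Σh·P = -342.
m = (-342)/221 = -1.54751.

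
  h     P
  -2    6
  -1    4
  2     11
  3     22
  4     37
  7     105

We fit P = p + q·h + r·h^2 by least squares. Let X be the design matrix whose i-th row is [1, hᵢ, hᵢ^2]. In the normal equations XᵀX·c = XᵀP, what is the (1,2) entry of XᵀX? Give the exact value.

Row 1 ↔ basis 1, column 2 ↔ basis h, so (XᵀX)_{1,2} = Σᵢ h = (1)·(-2) + (1)·(-1) + (1)·(2) + (1)·(3) + (1)·(4) + (1)·(7) = 13.

13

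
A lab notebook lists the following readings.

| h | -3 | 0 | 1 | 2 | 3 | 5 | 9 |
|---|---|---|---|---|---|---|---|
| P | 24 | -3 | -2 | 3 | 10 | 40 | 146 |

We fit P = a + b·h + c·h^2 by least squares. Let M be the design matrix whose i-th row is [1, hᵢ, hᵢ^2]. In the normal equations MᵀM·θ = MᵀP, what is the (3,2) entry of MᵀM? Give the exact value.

Row 3 ↔ basis h^2, column 2 ↔ basis h, so (MᵀM)_{3,2} = Σᵢ (h^2)·(h) = (9)·(-3) + (0)·(0) + (1)·(1) + (4)·(2) + (9)·(3) + (25)·(5) + (81)·(9) = 863.

863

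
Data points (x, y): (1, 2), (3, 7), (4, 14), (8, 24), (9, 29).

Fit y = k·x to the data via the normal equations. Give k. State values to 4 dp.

k = 3.1111

Entries of AᵀA: Σx·x = 171.
And Σx·y = 532.
Normal equations: [[171]]·[k]ᵀ = [532]ᵀ.
Hence k = 532 / 171 ≈ 3.11111.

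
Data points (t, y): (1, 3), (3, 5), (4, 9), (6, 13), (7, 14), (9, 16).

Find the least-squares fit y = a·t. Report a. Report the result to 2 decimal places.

a = 1.95

The normal system XᵀX·[a]ᵀ = Xᵀy is [[192]]·[a]ᵀ = [374]ᵀ.
Hence a = 374 / 192 ≈ 1.94792.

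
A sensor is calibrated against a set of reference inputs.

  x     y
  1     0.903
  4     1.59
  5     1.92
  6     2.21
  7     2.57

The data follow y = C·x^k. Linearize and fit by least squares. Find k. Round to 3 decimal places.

k = 0.510

With ln yᵢ as the transformed response and ln xᵢ as the regressor:
Σln x = 6.7334, Σ(ln x)² = 11.5091, Σln y = 2.7509, Σln x·ln y = 4.9504.
Normal system: [[11.5091, 6.7334]; [6.7334, 5]]·[k, ln C]ᵀ = [4.9504, 2.7509]ᵀ.
Δ = 11.5091·5 − (6.7334)² = 12.2067; k = (4.9504·5 − 6.7334·2.7509)/12.2067 = 0.51027, ln C = (11.5091·2.7509 − 6.7334·4.9504)/12.2067 = -0.13699.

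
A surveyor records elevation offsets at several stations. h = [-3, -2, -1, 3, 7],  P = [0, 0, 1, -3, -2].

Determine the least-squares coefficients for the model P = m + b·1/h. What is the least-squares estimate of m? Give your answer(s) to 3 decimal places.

m = -1.614

Sums needed: Σ1 = 5, Σ1/h = -19/14, Σ1/h·1/h = 2633/1764.
For AᵀP: ΣP = -4, Σ1/h·P = -16/7.
Normal equations: [[5, -19/14]; [-19/14, 2633/1764]]·[m, b]ᵀ = [-4, -16/7]ᵀ.
Δ = 5·(2633/1764) − (-19/14)² = 2479/441.
m = ((-4)·(2633/1764) − (-19/14)·(-16/7))/(2479/441) = -4001/2479; b = (5·(-16/7) − (-19/14)·(-4))/(2479/441) = -7434/2479.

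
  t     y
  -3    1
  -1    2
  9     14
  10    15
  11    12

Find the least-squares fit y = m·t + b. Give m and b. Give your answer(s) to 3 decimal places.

m = 0.985, b = 3.676

Forming MᵀM = [[312, 26]; [26, 5]] and Mᵀy = [403, 44]ᵀ gives MᵀM·[m, b]ᵀ = Mᵀy.
Eliminating b: 5·(row 1) − 26·(row 2) gives 884·m = 5·403 − 26·44 = 871, so m = 67/68.
Then b = (44 − 26·(67/68))/5 = 125/34.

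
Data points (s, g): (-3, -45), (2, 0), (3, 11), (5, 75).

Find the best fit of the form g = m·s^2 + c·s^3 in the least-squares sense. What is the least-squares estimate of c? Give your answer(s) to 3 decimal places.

c = 0.996

From the data, Σs^2·s^2 = 803, Σs^2·s^3 = 3157, Σs^3·s^3 = 17147.
And Σs^2·g = 1569, Σs^3·g = 10887.
det = 803·17147 − 3157² = 3802392.
m = (1569·17147 − 3157·10887)/3802392 = -103703/52811; c = (803·10887 − 3157·1569)/3802392 = 4784/4801.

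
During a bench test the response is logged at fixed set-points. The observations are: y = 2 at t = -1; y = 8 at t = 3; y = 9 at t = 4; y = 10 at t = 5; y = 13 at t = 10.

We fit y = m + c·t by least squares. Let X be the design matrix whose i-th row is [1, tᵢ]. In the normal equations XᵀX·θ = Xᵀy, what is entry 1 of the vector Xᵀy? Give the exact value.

Entry 1 ↔ basis 1, so (Xᵀy)_{1} = Σᵢ yᵢ = (1)·(2) + (1)·(8) + (1)·(9) + (1)·(10) + (1)·(13) = 42.

42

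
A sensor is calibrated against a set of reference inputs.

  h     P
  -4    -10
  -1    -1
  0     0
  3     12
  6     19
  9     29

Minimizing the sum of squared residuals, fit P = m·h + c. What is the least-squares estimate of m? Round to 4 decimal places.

The normal equations are: 143·m + 13·c = 452;  13·m + 6·c = 49.
(Σh·h = 143, Σh = 13, Σ1 = 6, Σh·P = 452, ΣP = 49.)
Eliminating c: 6·(row 1) − 13·(row 2) gives 689·m = 6·452 − 13·49 = 2075, so m = 2075/689.
Then c = (49 − 13·(2075/689))/6 = 87/53.

m = 3.0116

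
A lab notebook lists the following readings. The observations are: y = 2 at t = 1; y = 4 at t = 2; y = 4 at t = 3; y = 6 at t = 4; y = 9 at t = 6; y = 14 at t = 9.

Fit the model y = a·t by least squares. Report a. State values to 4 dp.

a = 1.5374

Compute the Gram sums: Σt·t = 147.
Right-hand side: Σt·y = 226.
Hence a = 226 / 147 ≈ 1.53741.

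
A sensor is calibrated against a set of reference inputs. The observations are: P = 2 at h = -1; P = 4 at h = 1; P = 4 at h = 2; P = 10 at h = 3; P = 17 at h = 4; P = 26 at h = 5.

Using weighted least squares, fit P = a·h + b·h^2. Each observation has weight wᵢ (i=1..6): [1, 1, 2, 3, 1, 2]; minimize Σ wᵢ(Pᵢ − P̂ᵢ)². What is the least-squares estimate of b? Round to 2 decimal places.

b = 0.98

Normal-equation sums: Σwᵢ·h·h = 103, Σwᵢ·h·h^2 = 411, Σwᵢ·h^2·h^2 = 1783.
For AᵀWP: Σwᵢ·h·P = 436, Σwᵢ·h^2·P = 1880.
Normal equations: [[103, 411]; [411, 1783]]·[a, b]ᵀ = [436, 1880]ᵀ.
Determinant 103·1783 − 411² = 14728.
a = (436·1783 − 411·1880)/14728 = 1177/3682; b = (103·1880 − 411·436)/14728 = 3611/3682.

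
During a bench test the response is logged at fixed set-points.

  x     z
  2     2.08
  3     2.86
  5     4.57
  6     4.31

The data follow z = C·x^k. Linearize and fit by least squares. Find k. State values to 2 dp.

k = 0.72

Let Y = ln z. Fitting Y = k·ln x + ln C by least squares:
Σln x = 5.1930, Σ(ln x)² = 7.4881, Σln z = 4.7636, Σln x·ln z = 6.7253.
Equations: 7.4881·k + 5.1930·ln C = 6.7253;  5.1930·k + 4·ln C = 4.7636.
Slope k = (n·Σln x·ln z − Σln x·Σln z)/(n·Σ(ln x)² − (Σln x)²) = (4·6.7253 − 5.1930·4.7636)/2.9856 = 0.72475; ln C = (Σln z − k·Σln x)/n = 0.25001.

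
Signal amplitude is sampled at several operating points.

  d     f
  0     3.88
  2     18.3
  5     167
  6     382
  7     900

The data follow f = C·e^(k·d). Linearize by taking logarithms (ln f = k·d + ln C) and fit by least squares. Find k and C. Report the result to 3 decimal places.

Linearized form: ln f = k·d + ln C. From the 5 transformed points,
Sums: Σd = 20.0000, Σ(d)² = 114.0000, Σln f = 22.1285, Σd·ln f = 114.6931.
Normal system: [[114.0000, 20.0000]; [20.0000, 5]]·[k, ln C]ᵀ = [114.6931, 22.1285]ᵀ.
Slope k = (n·Σd·ln f − Σd·Σln f)/(n·Σ(d)² − (Σd)²) = (5·114.6931 − 20.0000·22.1285)/170.0000 = 0.76997; ln C = (Σln f − k·Σd)/n = 1.34584, so C = exp(1.34584) = 3.84142.

k = 0.770, C = 3.841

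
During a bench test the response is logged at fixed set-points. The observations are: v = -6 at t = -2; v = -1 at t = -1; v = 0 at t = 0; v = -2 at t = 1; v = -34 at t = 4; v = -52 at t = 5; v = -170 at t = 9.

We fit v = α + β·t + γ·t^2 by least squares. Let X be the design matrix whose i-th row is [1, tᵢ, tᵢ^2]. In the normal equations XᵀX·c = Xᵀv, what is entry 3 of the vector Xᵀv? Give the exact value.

-15641

Entry 3 ↔ basis t^2, so (Xᵀv)_{3} = Σᵢ (t^2)·vᵢ = (4)·(-6) + (1)·(-1) + (0)·(0) + (1)·(-2) + (16)·(-34) + (25)·(-52) + (81)·(-170) = -15641.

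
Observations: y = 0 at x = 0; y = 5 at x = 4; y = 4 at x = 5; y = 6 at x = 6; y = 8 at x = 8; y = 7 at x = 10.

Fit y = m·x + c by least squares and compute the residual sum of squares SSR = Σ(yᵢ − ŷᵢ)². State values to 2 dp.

SSR = 5.97

The normal equations are: 241·m + 33·c = 210;  33·m + 6·c = 30.
Eliminating c: 6·(row 1) − 33·(row 2) gives 357·m = 6·210 − 33·30 = 270, so m = 90/119.
Then c = (30 − 33·(90/119))/6 = 100/119.
Residuals: -100/119, 135/119, -74/119, 74/119, 132/119, -167/119; SSR = 710/119.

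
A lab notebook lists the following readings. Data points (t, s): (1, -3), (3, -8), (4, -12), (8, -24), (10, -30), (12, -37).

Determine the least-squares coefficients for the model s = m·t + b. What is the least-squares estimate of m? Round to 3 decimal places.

Sums needed: Σt·t = 334, Σt = 38, Σ1 = 6.
And Σt·s = -1011, Σs = -114.
Normal equations: [[334, 38]; [38, 6]]·[m, b]ᵀ = [-1011, -114]ᵀ.
Determinant 334·6 − 38² = 560.
m = ((-1011)·6 − 38·(-114))/560 = -867/280; b = (334·(-114) − 38·(-1011))/560 = 171/280.

m = -3.096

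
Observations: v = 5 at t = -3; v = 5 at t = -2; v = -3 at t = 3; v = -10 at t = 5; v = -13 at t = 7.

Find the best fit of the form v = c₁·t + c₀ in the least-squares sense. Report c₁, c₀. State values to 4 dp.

c₁ = -1.8816, c₀ = 0.5632

Normal-equation sums: Σt·t = 96, Σt = 10, Σ1 = 5.
Right-hand side: Σt·v = -175, Σv = -16.
AᵀA·[c₁, c₀]ᵀ = Aᵀv becomes [[96, 10]; [10, 5]]·[c₁, c₀]ᵀ = [-175, -16]ᵀ.
Δ = 96·5 − 10² = 380.
c₁ = ((-175)·5 − 10·(-16))/380 = -143/76; c₀ = (96·(-16) − 10·(-175))/380 = 107/190.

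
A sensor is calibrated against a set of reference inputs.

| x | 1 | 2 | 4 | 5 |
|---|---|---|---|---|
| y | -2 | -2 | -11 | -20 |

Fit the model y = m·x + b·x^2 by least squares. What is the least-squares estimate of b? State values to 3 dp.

Setting ∂/∂m … = 0 gives: 46·m + 198·b = -150;  198·m + 898·b = -686.
Δ = 46·898 − 198² = 2104.
m = ((-150)·898 − 198·(-686))/2104 = 141/263; b = (46·(-686) − 198·(-150))/2104 = -232/263.

b = -0.882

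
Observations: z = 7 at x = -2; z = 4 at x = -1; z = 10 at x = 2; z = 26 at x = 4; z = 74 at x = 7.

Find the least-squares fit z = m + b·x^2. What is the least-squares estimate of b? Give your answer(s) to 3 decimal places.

With design matrix M, MᵀM = [[5, 74]; [74, 2690]] and Mᵀz = [121, 4114]ᵀ.
Determinant 5·2690 − 74² = 7974.
m = (121·2690 − 74·4114)/7974 = 3509/1329; b = (5·4114 − 74·121)/7974 = 1936/1329.

b = 1.457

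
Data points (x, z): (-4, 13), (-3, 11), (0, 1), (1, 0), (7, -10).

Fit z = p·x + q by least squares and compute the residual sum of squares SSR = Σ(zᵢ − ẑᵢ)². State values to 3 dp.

The normal equations are: 75·p + 1·q = -155;  1·p + 5·q = 15.
(Σx·x = 75, Σx = 1, Σ1 = 5, Σx·z = -155, Σz = 15.)
det = 75·5 − 1² = 374.
p = ((-155)·5 − 1·15)/374 = -395/187; q = (75·15 − 1·(-155))/374 = 640/187.
Residuals: 211/187, 232/187, -453/187, -245/187, 15/11; SSR = 2292/187.

SSR = 12.257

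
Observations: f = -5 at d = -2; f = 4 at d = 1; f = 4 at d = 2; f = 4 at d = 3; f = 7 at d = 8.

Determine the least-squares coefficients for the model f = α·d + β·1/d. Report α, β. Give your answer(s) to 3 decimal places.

Entries of XᵀX: Σd·d = 82, Σd·1/d = 5, Σ1/d·1/d = 937/576.
Right-hand side: Σd·f = 90, Σ1/d·f = 257/24.
XᵀX·[α, β]ᵀ = Xᵀf becomes [[82, 5]; [5, 937/576]]·[α, β]ᵀ = [90, 257/24]ᵀ.
Δ = 82·(937/576) − 5² = 31217/288.
α = (90·(937/576) − 5·(257/24))/(31217/288) = 26745/31217; β = (82·(257/24) − 5·90)/(31217/288) = 123288/31217.

α = 0.857, β = 3.949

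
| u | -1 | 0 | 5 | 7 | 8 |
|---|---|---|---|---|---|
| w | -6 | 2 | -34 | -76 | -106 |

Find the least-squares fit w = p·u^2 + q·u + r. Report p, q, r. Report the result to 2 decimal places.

The normal equations are: 7123·p + 979·q + 139·r = -11364;  979·p + 139·q + 19·r = -1544;  139·p + 19·q + 5·r = -220.
Row-reducing yields p = -19625/9042, q = 36605/9042, r = 1438/1507.

p = -2.17, q = 4.05, r = 0.95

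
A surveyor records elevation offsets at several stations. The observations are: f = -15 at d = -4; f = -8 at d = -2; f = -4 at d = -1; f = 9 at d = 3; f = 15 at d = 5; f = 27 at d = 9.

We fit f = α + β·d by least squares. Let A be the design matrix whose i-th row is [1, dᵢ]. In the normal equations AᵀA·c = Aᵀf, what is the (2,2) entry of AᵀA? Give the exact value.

Row 2 ↔ basis d, column 2 ↔ basis d, so (AᵀA)_{2,2} = Σᵢ (d)·(d) = (-4)·(-4) + (-2)·(-2) + (-1)·(-1) + (3)·(3) + (5)·(5) + (9)·(9) = 136.

136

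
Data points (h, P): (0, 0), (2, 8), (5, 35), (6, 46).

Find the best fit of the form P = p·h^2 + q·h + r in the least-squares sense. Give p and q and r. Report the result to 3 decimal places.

p = 0.867, q = 2.562, r = -0.169

Setting ∂/∂p … = 0 gives: 1937·p + 349·q + 65·r = 2563;  349·p + 65·q + 13·r = 467;  65·p + 13·q + 4·r = 89.
(Σh^2·h^2 = 1937, Σh^2·h = 349, Σh^2 = 65, Σh·h = 65, Σh = 13, Σ1 = 4, Σh^2·P = 2563, Σh·P = 467, ΣP = 89.)
Solving the 3×3 system (Gaussian elimination) gives p = 307/354, q = 907/354, r = -10/59.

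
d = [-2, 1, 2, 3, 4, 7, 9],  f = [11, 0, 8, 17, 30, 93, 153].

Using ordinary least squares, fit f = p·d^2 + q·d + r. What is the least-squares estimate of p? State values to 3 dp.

p = 1.962

Forming AᵀA = [[9332, 1164, 164]; [1164, 164, 24]; [164, 24, 7]] and Aᵀf = [17659, 2193, 312]ᵀ gives AᵀA·[p, q, r]ᵀ = Aᵀf.
Solving the 3×3 system (Gaussian elimination) gives p = 2857/1456, q = -1023/1456, r = 367/364.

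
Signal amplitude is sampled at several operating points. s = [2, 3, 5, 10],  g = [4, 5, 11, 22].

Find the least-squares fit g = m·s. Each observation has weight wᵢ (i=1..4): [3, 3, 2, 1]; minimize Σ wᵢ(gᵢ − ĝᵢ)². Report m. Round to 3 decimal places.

m = 2.111

Setting ∂/∂m … = 0 gives: 189·m = 399.
m = 399/189 = 2.11111.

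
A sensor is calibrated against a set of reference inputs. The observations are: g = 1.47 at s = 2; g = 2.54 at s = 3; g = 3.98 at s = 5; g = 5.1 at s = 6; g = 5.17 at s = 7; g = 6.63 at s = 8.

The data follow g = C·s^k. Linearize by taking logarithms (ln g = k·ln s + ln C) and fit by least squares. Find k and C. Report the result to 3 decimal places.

k = 1.034, C = 0.758

Let Y = ln g. Fitting Y = k·ln s + ln C by least squares:
XᵀX = [[15.5987, 9.2183]; [9.2183, 6]], rhs = [13.5638, 7.8624]ᵀ  (here Σln s = 9.2183, Σ(ln s)² = 15.5987, Σln g = 7.8624, Σln s·ln g = 13.5638).
Solving (det = 8.6152): k = 1.03357, ln C = -0.27756, so C = exp(-0.27756) = 0.75763.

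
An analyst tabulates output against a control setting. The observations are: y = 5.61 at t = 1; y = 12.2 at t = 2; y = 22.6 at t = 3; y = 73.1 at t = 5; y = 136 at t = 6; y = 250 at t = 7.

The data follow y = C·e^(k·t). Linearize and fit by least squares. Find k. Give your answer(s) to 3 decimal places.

k = 0.621

With ln yᵢ as the transformed response and tᵢ as the regressor:
AᵀA = [[124.0000, 24.0000]; [24.0000, 6]], rhs = [105.6666, 22.0699]ᵀ  (here Σt = 24.0000, Σ(t)² = 124.0000, Σln y = 22.0699, Σt·ln y = 105.6666).
Δ = 124.0000·6 − (24.0000)² = 168.0000; k = (105.6666·6 − 24.0000·22.0699)/168.0000 = 0.62097, ln C = (124.0000·22.0699 − 24.0000·105.6666)/168.0000 = 1.19445.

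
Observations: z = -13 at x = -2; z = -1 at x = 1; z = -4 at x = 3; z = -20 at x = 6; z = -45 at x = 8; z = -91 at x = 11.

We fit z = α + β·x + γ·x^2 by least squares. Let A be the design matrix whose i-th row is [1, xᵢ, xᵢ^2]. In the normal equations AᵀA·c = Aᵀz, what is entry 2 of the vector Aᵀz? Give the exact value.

-1468

Entry 2 ↔ basis x, so (Aᵀz)_{2} = Σᵢ (x)·zᵢ = (-2)·(-13) + (1)·(-1) + (3)·(-4) + (6)·(-20) + (8)·(-45) + (11)·(-91) = -1468.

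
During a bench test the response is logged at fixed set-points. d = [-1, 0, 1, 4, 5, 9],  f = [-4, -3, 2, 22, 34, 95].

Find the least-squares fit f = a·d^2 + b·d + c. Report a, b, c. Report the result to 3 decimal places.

Normal-equation sums: Σd^2·d^2 = 7444, Σd^2·d = 918, Σd^2 = 124, Σd·d = 124, Σd = 18, Σ1 = 6.
Right-hand side: Σd^2·f = 8895, Σd·f = 1119, Σf = 146.
So XᵀX·[a, b, c]ᵀ = Xᵀf: [[7444, 918, 124]; [918, 124, 18]; [124, 18, 6]]·[a, b, c]ᵀ = [8895, 1119, 146]ᵀ.
Row-reducing yields a = 4244/4669, b = 24639/9338, c = -22111/9338.

a = 0.909, b = 2.639, c = -2.368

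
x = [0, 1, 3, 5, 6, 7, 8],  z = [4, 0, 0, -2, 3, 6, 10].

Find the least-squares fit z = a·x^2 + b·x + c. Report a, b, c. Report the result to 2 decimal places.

a = 0.52, b = -3.35, c = 3.73

From the data, Σx^2·x^2 = 8500, Σx^2·x = 1224, Σx^2 = 184, Σx·x = 184, Σx = 30, Σ1 = 7.
And Σx^2·z = 992, Σx·z = 130, Σz = 21.
Normal equations: [[8500, 1224, 184]; [1224, 184, 30]; [184, 30, 7]]·[a, b, c]ᵀ = [992, 130, 21]ᵀ.
Row-reducing yields a = 3050/5889, b = -6570/1963, c = 21967/5889.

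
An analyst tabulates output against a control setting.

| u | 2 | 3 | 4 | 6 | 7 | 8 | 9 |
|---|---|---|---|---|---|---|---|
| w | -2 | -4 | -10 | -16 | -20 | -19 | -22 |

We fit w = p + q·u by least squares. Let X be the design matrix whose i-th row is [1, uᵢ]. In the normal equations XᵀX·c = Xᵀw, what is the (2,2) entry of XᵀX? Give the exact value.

259

Row 2 ↔ basis u, column 2 ↔ basis u, so (XᵀX)_{2,2} = Σᵢ (u)·(u) = (2)·(2) + (3)·(3) + (4)·(4) + (6)·(6) + (7)·(7) + (8)·(8) + (9)·(9) = 259.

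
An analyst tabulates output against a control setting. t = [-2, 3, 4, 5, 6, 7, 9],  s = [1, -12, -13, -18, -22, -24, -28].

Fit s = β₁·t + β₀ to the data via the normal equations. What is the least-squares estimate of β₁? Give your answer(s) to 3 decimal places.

Normal-equation sums: Σt·t = 220, Σt = 32, Σ1 = 7.
Moment sums: Σt·s = -732, Σs = -116.
Δ = 220·7 − 32² = 516.
β₁ = ((-732)·7 − 32·(-116))/516 = -353/129; β₀ = (220·(-116) − 32·(-732))/516 = -524/129.

β₁ = -2.736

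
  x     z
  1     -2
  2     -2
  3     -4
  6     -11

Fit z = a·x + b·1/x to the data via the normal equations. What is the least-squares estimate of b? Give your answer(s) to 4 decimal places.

b = 0.5177

With design matrix M, MᵀM = [[50, 4]; [4, 25/18]] and Mᵀz = [-84, -37/6]ᵀ.
det = 50·(25/18) − 4² = 481/9.
a = ((-84)·(25/18) − 4·(-37/6))/(481/9) = -828/481; b = (50·(-37/6) − 4·(-84))/(481/9) = 249/481.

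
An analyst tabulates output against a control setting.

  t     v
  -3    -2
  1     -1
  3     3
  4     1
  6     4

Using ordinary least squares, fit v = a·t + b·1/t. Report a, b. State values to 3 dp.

With design matrix M, MᵀM = [[71, 5]; [5, 21/16]] and Mᵀv = [42, 19/12]ᵀ.
det = 71·(21/16) − 5² = 1091/16.
a = (42·(21/16) − 5·(19/12))/(1091/16) = 2266/3273; b = (71·(19/12) − 5·42)/(1091/16) = -4684/3273.

a = 0.692, b = -1.431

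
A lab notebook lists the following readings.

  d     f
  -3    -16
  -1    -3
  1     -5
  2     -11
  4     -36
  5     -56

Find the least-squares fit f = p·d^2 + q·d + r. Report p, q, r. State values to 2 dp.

p = -1.95, q = -0.98, r = -1.63

The normal equations are: 980·p + 170·q + 56·r = -2172;  170·p + 56·q + 8·r = -400;  56·p + 8·q + 6·r = -127.
(Σd^2·d^2 = 980, Σd^2·d = 170, Σd^2 = 56, Σd·d = 56, Σd = 8, Σ1 = 6, Σd^2·f = -2172, Σd·f = -400, Σf = -127.)
Solving the 3×3 system (Gaussian elimination) gives p = -17054/8733, q = -8572/8733, r = -9499/5822.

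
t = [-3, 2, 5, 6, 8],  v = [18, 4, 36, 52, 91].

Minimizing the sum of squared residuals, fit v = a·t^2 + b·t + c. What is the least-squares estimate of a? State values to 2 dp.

Compute the Gram sums: Σt^2·t^2 = 6114, Σt^2·t = 834, Σt^2 = 138, Σt·t = 138, Σt = 18, Σ1 = 5.
And Σt^2·v = 8774, Σt·v = 1174, Σv = 201.
Normal equations: [[6114, 834, 138]; [834, 138, 18]; [138, 18, 5]]·[a, b, c]ᵀ = [8774, 1174, 201]ᵀ.
Inverting the 3×3 Gram matrix, [a, b, c]ᵀ = [2927/1911, -575/637, 107/91]ᵀ.

a = 1.53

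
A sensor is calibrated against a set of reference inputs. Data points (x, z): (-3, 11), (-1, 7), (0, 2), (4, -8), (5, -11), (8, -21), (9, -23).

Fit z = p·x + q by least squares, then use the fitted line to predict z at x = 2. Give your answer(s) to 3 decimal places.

MᵀM·[p, q]ᵀ = Mᵀz reads: 196·p + 22·q = -502;  22·p + 7·q = -43.
Δ = 196·7 − 22² = 888.
p = ((-502)·7 − 22·(-43))/888 = -107/37; q = (196·(-43) − 22·(-502))/888 = 109/37.
At x = 2: ẑ = (-107/37)·(2) + (109/37)·(1) = -105/37.

ẑ = -2.838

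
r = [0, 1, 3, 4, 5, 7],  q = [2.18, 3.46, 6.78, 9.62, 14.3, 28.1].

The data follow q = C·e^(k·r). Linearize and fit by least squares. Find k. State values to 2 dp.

Taking logs, ln q = k·r + ln C, so regress ln q on r.
Σr = 20.0000, Σ(r)² = 100.0000, Σln q = 12.1944, Σr·ln q = 52.6903.
Equations: 100.0000·k + 20.0000·ln C = 52.6903;  20.0000·k + 6·ln C = 12.1944.
Solving (det = 200.0000): k = 0.36126, ln C = 0.82820.

k = 0.36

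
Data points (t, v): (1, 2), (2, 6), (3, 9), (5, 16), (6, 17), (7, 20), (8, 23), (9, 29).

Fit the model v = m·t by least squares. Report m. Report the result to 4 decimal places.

MᵀM·[m]ᵀ = Mᵀv reads: 269·m = 808.
(Σt·t = 269, Σt·v = 808.)
Hence m = 808 / 269 ≈ 3.00372.

m = 3.0037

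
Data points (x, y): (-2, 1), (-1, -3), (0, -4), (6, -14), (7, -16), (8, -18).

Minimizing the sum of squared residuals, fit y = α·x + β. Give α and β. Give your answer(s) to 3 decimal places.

α = -1.770, β = -3.690

AᵀA·[α, β]ᵀ = Aᵀy reads: 154·α + 18·β = -339;  18·α + 6·β = -54.
(Σx·x = 154, Σx = 18, Σ1 = 6, Σx·y = -339, Σy = -54.)
Determinant 154·6 − 18² = 600.
α = ((-339)·6 − 18·(-54))/600 = -177/100; β = (154·(-54) − 18·(-339))/600 = -369/100.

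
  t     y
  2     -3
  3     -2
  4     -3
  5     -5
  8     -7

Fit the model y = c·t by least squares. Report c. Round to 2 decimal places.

From the data, Σt·t = 118.
Moment sums: Σt·y = -105.
XᵀX·[c]ᵀ = Xᵀy becomes [[118]]·[c]ᵀ = [-105]ᵀ.
c = (-105)/118 = -0.889831.

c = -0.89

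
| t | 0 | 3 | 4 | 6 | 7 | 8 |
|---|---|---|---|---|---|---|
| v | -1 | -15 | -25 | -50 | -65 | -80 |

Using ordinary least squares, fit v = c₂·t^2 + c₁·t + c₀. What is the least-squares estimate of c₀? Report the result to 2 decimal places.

Sums needed: Σt^2·t^2 = 8130, Σt^2·t = 1162, Σt^2 = 174, Σt·t = 174, Σt = 28, Σ1 = 6.
Moment sums: Σt^2·v = -10640, Σt·v = -1540, Σv = -236.
So MᵀM·[c₂, c₁, c₀]ᵀ = Mᵀv: [[8130, 1162, 174]; [1162, 174, 28]; [174, 28, 6]]·[c₂, c₁, c₀]ᵀ = [-10640, -1540, -236]ᵀ.
Inverting the 3×3 Gram matrix, [c₂, c₁, c₀]ᵀ = [-548/557, -6062/2785, -1794/2785]ᵀ.

c₀ = -0.64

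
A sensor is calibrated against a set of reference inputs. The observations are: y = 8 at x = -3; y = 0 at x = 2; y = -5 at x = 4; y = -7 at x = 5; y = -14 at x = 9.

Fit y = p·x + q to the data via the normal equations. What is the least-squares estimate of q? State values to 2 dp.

q = 2.73

The normal equations are: 135·p + 17·q = -205;  17·p + 5·q = -18.
(Σx·x = 135, Σx = 17, Σ1 = 5, Σx·y = -205, Σy = -18.)
Eliminating q: 5·(row 1) − 17·(row 2) gives 386·p = 5·(-205) − 17·(-18) = -719, so p = -719/386.
Then q = ((-18) − 17·(-719/386))/5 = 1055/386.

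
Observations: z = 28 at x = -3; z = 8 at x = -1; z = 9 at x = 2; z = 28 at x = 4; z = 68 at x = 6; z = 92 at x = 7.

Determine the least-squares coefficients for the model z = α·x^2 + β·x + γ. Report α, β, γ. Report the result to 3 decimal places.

Compute the Gram sums: Σx^2·x^2 = 4051, Σx^2·x = 603, Σx^2 = 115, Σx·x = 115, Σx = 15, Σ1 = 6.
Moment sums: Σx^2·z = 7700, Σx·z = 1090, Σz = 233.
AᵀA·[α, β, γ]ᵀ = Aᵀz becomes [[4051, 603, 115]; [603, 115, 15]; [115, 15, 6]]·[α, β, γ]ᵀ = [7700, 1090, 233]ᵀ.
Inverting the 3×3 Gram matrix, [α, β, γ]ᵀ = [271595/130768, -249335/130768, 11271/2972]ᵀ.

α = 2.077, β = -1.907, γ = 3.792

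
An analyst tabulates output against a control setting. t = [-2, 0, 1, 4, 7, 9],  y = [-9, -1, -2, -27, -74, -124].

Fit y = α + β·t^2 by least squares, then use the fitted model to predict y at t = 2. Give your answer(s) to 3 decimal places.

ŷ = -7.659

Compute the Gram sums: Σ1 = 6, Σt^2 = 151, Σt^2·t^2 = 9235.
And Σy = -237, Σt^2·y = -14140.
So MᵀM·[α, β]ᵀ = Mᵀy: [[6, 151]; [151, 9235]]·[α, β]ᵀ = [-237, -14140]ᵀ.
det = 6·9235 − 151² = 32609.
α = ((-237)·9235 − 151·(-14140))/32609 = -53555/32609; β = (6·(-14140) − 151·(-237))/32609 = -49053/32609.
At t = 2: ŷ = (-53555/32609)·(1) + (-49053/32609)·(4) = -249767/32609.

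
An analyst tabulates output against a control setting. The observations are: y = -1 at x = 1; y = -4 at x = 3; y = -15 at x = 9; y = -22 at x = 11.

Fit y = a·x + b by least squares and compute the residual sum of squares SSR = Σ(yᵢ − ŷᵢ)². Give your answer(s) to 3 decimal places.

Forming AᵀA = [[212, 24]; [24, 4]] and Aᵀy = [-390, -42]ᵀ gives AᵀA·[a, b]ᵀ = Aᵀy.
Eliminating b: 4·(row 1) − 24·(row 2) gives 272·a = 4·(-390) − 24·(-42) = -552, so a = -69/34.
Then b = ((-42) − 24·(-69/34))/4 = 57/34.
Residuals: -11/17, 7/17, 27/17, -23/17; SSR = 84/17.

SSR = 4.941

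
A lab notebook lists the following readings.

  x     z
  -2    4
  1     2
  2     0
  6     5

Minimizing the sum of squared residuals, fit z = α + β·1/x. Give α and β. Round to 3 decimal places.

Setting ∂/∂α … = 0 gives: 4·α + (7/6)·β = 11;  (7/6)·α + (55/36)·β = 5/6.
Eliminating β: (55/36)·(row 1) − (7/6)·(row 2) gives (19/4)·α = (55/36)·11 − (7/6)·(5/6) = 95/6, so α = 10/3.
Then β = ((5/6) − (7/6)·(10/3))/(55/36) = -2.

α = 3.333, β = -2.000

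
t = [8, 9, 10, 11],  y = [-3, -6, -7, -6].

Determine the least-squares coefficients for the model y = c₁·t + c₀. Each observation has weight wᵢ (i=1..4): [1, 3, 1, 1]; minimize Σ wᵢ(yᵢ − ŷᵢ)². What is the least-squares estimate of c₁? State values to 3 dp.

c₁ = -0.875

Normal-equation sums: Σwᵢ·t·t = 528, Σwᵢ·t = 56, Σwᵢ·1 = 6.
Right-hand side: Σwᵢ·t·y = -322, Σwᵢ·y = -34.
So AᵀWA·[c₁, c₀]ᵀ = AᵀWy: [[528, 56]; [56, 6]]·[c₁, c₀]ᵀ = [-322, -34]ᵀ.
det = 528·6 − 56² = 32.
c₁ = ((-322)·6 − 56·(-34))/32 = -7/8; c₀ = (528·(-34) − 56·(-322))/32 = 5/2.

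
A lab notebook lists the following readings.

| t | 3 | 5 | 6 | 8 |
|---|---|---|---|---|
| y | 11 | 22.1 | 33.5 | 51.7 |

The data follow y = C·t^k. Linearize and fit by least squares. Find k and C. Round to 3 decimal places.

With ln yᵢ as the transformed response and ln tᵢ as the regressor:
XᵀX = [[11.3317, 6.5793]; [6.5793, 4]], rhs = [22.1127, 12.9505]ᵀ  (here Σln t = 6.5793, Σ(ln t)² = 11.3317, Σln y = 12.9505, Σln t·ln y = 22.1127).
Solving (det = 2.0403): k = 1.59108, ln C = 0.62059, so C = exp(0.62059) = 1.86002.

k = 1.591, C = 1.860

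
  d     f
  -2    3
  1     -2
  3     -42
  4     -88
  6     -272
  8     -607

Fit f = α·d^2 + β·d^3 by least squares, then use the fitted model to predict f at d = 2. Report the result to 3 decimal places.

Normal-equation sums: Σd^2·d^2 = 5746, Σd^2·d^3 = 41780, Σd^3·d^3 = 313690.
For Mᵀf: Σd^2·f = -50416, Σd^3·f = -376328.
Normal equations: [[5746, 41780]; [41780, 313690]]·[α, β]ᵀ = [-50416, -376328]ᵀ.
Eliminating β: 313690·(row 1) − 41780·(row 2) gives 56894340·α = 313690·(-50416) − 41780·(-376328) = -92011200, so α = -1533520/948239.
Then β = ((-376328) − 41780·(-1533520/948239))/313690 = -4666684/4741195.
At d = 2: f̂ = (-1533520/948239)·(4) + (-4666684/4741195)·(8) = -68003872/4741195.

f̂ = -14.343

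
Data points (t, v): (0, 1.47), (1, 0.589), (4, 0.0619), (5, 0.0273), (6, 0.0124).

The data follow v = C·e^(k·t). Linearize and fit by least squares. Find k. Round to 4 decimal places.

k = -0.7861

With ln vᵢ as the transformed response and tᵢ as the regressor:
Σt = 16.0000, Σ(t)² = 78.0000, Σln v = -10.9172, Σt·ln v = -56.0030.
Normal system: [[78.0000, 16.0000]; [16.0000, 5]]·[k, ln C]ᵀ = [-56.0030, -10.9172]ᵀ.
Solving (det = 134.0000): k = -0.78611, ln C = 0.33212.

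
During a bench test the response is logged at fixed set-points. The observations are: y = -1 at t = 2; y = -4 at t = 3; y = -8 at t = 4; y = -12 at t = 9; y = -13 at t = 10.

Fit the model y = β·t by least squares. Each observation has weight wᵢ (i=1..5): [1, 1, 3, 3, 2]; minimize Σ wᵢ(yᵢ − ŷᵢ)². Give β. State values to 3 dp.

β = -1.377

With design matrix M, MᵀWM = [[504]] and MᵀWy = [-694]ᵀ.
Hence β = -694 / 504 ≈ -1.37698.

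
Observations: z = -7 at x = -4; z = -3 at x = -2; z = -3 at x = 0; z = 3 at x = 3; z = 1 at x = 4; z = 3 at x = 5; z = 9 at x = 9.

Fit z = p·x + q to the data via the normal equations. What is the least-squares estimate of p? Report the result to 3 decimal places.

From the data, Σx·x = 151, Σx = 15, Σ1 = 7.
For Mᵀz: Σx·z = 143, Σz = 3.
So MᵀM·[p, q]ᵀ = Mᵀz: [[151, 15]; [15, 7]]·[p, q]ᵀ = [143, 3]ᵀ.
Determinant 151·7 − 15² = 832.
p = (143·7 − 15·3)/832 = 239/208; q = (151·3 − 15·143)/832 = -423/208.

p = 1.149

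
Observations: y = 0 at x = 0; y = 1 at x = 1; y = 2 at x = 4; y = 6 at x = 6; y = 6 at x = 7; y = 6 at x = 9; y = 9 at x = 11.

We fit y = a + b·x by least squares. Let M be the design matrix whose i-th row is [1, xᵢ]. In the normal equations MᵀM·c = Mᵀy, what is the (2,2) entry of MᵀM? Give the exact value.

304

Row 2 ↔ basis x, column 2 ↔ basis x, so (MᵀM)_{2,2} = Σᵢ (x)·(x) = (0)·(0) + (1)·(1) + (4)·(4) + (6)·(6) + (7)·(7) + (9)·(9) + (11)·(11) = 304.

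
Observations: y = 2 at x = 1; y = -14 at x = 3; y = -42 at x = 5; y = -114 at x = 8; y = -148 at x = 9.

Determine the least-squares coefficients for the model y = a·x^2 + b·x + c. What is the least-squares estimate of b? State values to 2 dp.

From the data, Σx^2·x^2 = 11364, Σx^2·x = 1394, Σx^2 = 180, Σx·x = 180, Σx = 26, Σ1 = 5.
Moment sums: Σx^2·y = -20458, Σx·y = -2494, Σy = -316.
So AᵀA·[a, b, c]ᵀ = Aᵀy: [[11364, 1394, 180]; [1394, 180, 26]; [180, 26, 5]]·[a, b, c]ᵀ = [-20458, -2494, -316]ᵀ.
Inverting the 3×3 Gram matrix, [a, b, c]ᵀ = [-21509/11299, 5311/11299, 32610/11299]ᵀ.

b = 0.47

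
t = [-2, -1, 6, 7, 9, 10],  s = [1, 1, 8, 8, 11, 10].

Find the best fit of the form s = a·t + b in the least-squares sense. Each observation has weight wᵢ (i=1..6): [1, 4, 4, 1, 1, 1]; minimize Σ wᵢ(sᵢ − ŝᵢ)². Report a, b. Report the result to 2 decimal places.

The normal system AᵀWA·[a, b]ᵀ = AᵀWs is [[382, 44]; [44, 12]]·[a, b]ᵀ = [441, 66]ᵀ.
Eliminating b: 12·(row 1) − 44·(row 2) gives 2648·a = 12·441 − 44·66 = 2388, so a = 597/662.
Then b = (66 − 44·(597/662))/12 = 726/331.

a = 0.90, b = 2.19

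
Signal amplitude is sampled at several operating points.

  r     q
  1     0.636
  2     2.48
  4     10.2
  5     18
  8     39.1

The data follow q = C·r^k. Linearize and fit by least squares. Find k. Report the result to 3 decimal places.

k = 2.012

With ln qᵢ as the transformed response and ln rᵢ as the regressor:
XᵀX = [[9.3166, 5.7683]; [5.7683, 5]], rhs = [16.1244, 9.3346]ᵀ  (here Σln r = 5.7683, Σ(ln r)² = 9.3166, Σln q = 9.3346, Σln r·ln q = 16.1244).
Solving (det = 13.3096): k = 2.01187, ln C = -0.45411.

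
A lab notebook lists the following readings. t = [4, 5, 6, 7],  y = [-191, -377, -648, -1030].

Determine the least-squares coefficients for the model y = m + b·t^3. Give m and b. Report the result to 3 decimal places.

Entries of AᵀA: Σ1 = 4, Σt^3 = 748, Σt^3·t^3 = 184026.
Right-hand side: Σy = -2246, Σt^3·y = -552607.
Normal equations: [[4, 748]; [748, 184026]]·[m, b]ᵀ = [-2246, -552607]ᵀ.
Eliminating b: 184026·(row 1) − 748·(row 2) gives 176600·m = 184026·(-2246) − 748·(-552607) = 27640, so m = 691/4415.
Then b = ((-552607) − 748·(691/4415))/184026 = -26521/8830.

m = 0.157, b = -3.004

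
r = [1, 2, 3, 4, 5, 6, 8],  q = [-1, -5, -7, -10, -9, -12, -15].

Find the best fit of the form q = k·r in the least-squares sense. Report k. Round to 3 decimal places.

k = -1.994

Setting ∂/∂k … = 0 gives: 155·k = -309.
Hence k = -309 / 155 ≈ -1.99355.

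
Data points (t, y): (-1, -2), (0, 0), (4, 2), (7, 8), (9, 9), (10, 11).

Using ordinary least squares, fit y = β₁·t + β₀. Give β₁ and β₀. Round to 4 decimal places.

Forming XᵀX = [[247, 29]; [29, 6]] and Xᵀy = [257, 28]ᵀ gives XᵀX·[β₁, β₀]ᵀ = Xᵀy.
Determinant 247·6 − 29² = 641.
β₁ = (257·6 − 29·28)/641 = 730/641; β₀ = (247·28 − 29·257)/641 = -537/641.

β₁ = 1.1388, β₀ = -0.8378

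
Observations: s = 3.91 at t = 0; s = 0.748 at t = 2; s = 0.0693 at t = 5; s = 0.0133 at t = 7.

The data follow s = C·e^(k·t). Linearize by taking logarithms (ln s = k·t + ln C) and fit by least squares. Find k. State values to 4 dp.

Linearized form: ln s = k·t + ln C. From the 4 transformed points,
Over the data: Σt = 14.0000, Σ(t)² = 78.0000, Σln s = -5.9161, Σt·ln s = -44.1672.
Normal system: [[78.0000, 14.0000]; [14.0000, 4]]·[k, ln C]ᵀ = [-44.1672, -5.9161]ᵀ.
Δ = 78.0000·4 − (14.0000)² = 116.0000; k = (-44.1672·4 − 14.0000·-5.9161)/116.0000 = -0.80899, ln C = (78.0000·-5.9161 − 14.0000·-44.1672)/116.0000 = 1.35245.

k = -0.8090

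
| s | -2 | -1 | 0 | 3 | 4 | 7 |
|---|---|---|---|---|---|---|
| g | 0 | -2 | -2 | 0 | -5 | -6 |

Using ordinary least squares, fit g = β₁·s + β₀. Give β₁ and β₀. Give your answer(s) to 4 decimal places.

AᵀA·[β₁, β₀]ᵀ = Aᵀg reads: 79·β₁ + 11·β₀ = -60;  11·β₁ + 6·β₀ = -15.
(Σs·s = 79, Σs = 11, Σ1 = 6, Σs·g = -60, Σg = -15.)
Δ = 79·6 − 11² = 353.
β₁ = ((-60)·6 − 11·(-15))/353 = -195/353; β₀ = (79·(-15) − 11·(-60))/353 = -525/353.

β₁ = -0.5524, β₀ = -1.4873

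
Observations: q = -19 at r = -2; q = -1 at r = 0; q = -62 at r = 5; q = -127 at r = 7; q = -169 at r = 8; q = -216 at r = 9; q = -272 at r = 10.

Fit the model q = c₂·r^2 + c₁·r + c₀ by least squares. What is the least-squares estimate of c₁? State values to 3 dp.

c₁ = 2.937

From the data, Σr^2·r^2 = 23699, Σr^2·r = 2701, Σr^2 = 323, Σr·r = 323, Σr = 37, Σ1 = 7.
Moment sums: Σr^2·q = -63361, Σr·q = -7177, Σq = -866.
Normal equations: [[23699, 2701, 323]; [2701, 323, 37]; [323, 37, 7]]·[c₂, c₁, c₀]ᵀ = [-63361, -7177, -866]ᵀ.
Row-reducing yields c₂ = -87229/29148, c₁ = 21401/7287, c₀ = -11169/9716.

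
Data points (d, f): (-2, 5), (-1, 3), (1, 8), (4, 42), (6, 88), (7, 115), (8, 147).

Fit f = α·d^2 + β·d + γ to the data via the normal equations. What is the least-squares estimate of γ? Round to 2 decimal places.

From the data, Σd^2·d^2 = 8067, Σd^2·d = 1127, Σd^2 = 171, Σd·d = 171, Σd = 23, Σ1 = 7.
And Σd^2·f = 18914, Σd·f = 2672, Σf = 408.
Normal equations: [[8067, 1127, 171]; [1127, 171, 23]; [171, 23, 7]]·[α, β, γ]ᵀ = [18914, 2672, 408]ᵀ.
Solving the 3×3 system (Gaussian elimination) gives α = 88695/45328, β = 107155/45328, γ = 61601/22664.

γ = 2.72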